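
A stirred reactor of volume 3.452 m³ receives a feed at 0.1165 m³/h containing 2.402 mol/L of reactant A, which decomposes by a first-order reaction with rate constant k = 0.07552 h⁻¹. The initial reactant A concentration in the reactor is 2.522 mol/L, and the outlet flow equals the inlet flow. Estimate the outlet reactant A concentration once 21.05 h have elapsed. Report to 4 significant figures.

0.9203 mol/L

V dC/dt = Q(C_in − C) − k V C.
This is linear with rate a = Q/V + k = 0.109269 h⁻¹.
C_ss = Q C_in/(Q + kV) = 0.741879 mol/L; C(t) = C_ss + (C₀ − C_ss) e^(−a t).
C(21.05) = 0.741879 + (1.78012)·e^(−0.109269·21.05) = 0.741879 + (1.78012)·0.100249 = 0.920333 mol/L.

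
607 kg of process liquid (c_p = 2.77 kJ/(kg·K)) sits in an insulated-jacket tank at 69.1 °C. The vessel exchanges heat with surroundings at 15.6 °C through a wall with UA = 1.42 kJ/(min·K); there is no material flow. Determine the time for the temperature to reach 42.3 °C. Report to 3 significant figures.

823 min

Heat balance on the well-mixed liquid: M c_p dT/dt = −UA(T − T_amb).
τ = M c_p/UA = 1184.1 min; T_ss = T_amb = 15.600 °C.
T(t) = T_ss + (T₀ − T_ss)e^(−t/τ); set T = 42.3:
t = −τ ln[(T − T_ss)/(T₀ − T_ss)] = −1184.1 · ln(0.49907) = 822.96 min.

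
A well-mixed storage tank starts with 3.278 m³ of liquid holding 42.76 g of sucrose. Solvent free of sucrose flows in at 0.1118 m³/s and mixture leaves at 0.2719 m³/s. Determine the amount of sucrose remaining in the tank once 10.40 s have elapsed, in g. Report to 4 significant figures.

Let m(t) be the amount of sucrose. Volume: V(t) = V₀ + (Q_in − Q_out) t = 3.278 − 0.160100 t; V(10.40) = 1.61296 m³.
Solute balance: dm/dt = 0 − Q_out C = −Q_out m/V(t).
dm/m = −Q_out dt/(V₀ − 0.160100 t); integrating gives ln(m/m₀) = −(Q_out/(Q_in−Q_out)) ln(V/V₀).
m = m₀ (V₀/V)^(Q_out/(Q_in−Q_out)) = 42.76 × (3.278/1.61296)^(-1.69831) = 12.8228 g.

12.82 g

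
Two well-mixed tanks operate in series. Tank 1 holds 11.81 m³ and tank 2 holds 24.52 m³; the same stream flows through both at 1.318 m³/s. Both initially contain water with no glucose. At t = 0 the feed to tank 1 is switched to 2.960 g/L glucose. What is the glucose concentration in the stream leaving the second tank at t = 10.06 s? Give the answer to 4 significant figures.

0.5297 g/L

Time constants: τᵢ = Vᵢ/Q for each well-mixed tank.
τ₁ = 11.81/1.318 = 8.96055 s; τ₂ = 24.52/1.318 = 18.6039 s.
Solving the cascade with C₁(0)=C₂(0)=0 gives C₂(t) = C_in[1 − (τ₁ e^(−t/τ₁) − τ₂ e^(−t/τ₂))/(τ₁ − τ₂)].
At t = 10.06: e^(−t/τ₁) = 0.325400, e^(−t/τ₂) = 0.582314.
C₂ = 2.960·[1 − (8.96055·0.325400 − 18.6039·0.582314)/(-9.64340)] = 2.960·0.178964 = 0.529735 g/L.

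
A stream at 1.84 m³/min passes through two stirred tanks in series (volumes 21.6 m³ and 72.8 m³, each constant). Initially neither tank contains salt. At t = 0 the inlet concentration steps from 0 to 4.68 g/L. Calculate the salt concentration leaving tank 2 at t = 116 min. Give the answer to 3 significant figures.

4.33 g/L

Time constants: τᵢ = Vᵢ/Q for each well-mixed tank.
τ₁ = 21.6/1.84 = 11.739 min; τ₂ = 72.8/1.84 = 39.565 min.
Solving the cascade with C₁(0)=C₂(0)=0 gives C₂(t) = C_in[1 − (τ₁ e^(−t/τ₁) − τ₂ e^(−t/τ₂))/(τ₁ − τ₂)].
At t = 116: e^(−t/τ₁) = 5.1112e-05, e^(−t/τ₂) = 0.053297.
C₂ = 4.68·[1 − (11.739·5.1112e-05 − 39.565·0.053297)/(-27.826)] = 4.68·0.92424 = 4.3254 g/L.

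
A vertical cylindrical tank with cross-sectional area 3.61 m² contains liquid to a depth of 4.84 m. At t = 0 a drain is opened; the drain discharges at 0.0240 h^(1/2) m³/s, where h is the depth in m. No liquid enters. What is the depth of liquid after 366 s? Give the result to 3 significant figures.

Mass balance (ρ constant): A dh/dt = −0.0240 √h.
This is separable: 2 d(√h)/dt = −0.0240/A, so √h = √h₀ − (0.0240/(2A)) t.
√h = √4.84 − 0.0240·366/(2·3.61) = 2.2000 − 1.2166 = 0.98338.
h = 0.98338² = 0.96704 m.

0.967 m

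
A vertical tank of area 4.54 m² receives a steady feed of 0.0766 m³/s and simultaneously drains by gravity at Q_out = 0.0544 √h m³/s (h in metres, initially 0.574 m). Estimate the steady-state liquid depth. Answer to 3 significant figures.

Accumulation of liquid (constant cross-section A): A dh/dt = Q_in − 0.0544 √h. At steady state dh/dt = 0:
Q_in = 0.0544 √h_ss ⇒ √h_ss = 0.0766/0.0544 = 1.4081.
h_ss = 1.4081² = 1.9827 m. (Since h₀ = 0.574 m < h_ss, the level will rise toward this value.)

1.98 m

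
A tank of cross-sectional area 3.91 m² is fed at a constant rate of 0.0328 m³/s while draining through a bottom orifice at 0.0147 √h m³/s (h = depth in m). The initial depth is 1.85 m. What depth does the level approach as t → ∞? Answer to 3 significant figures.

4.98 m

Accumulation of liquid (constant cross-section A): A dh/dt = Q_in − 0.0147 √h. At steady state dh/dt = 0:
Q_in = 0.0147 √h_ss ⇒ √h_ss = 0.0328/0.0147 = 2.2313.
h_ss = 2.2313² = 4.9787 m. (Since h₀ = 1.85 m < h_ss, the level will rise toward this value.)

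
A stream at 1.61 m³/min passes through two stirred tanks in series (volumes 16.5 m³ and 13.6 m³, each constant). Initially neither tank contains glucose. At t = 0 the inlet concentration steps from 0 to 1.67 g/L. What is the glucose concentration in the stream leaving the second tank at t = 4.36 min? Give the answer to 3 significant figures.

Time constants: τᵢ = Vᵢ/Q for each well-mixed tank.
τ₁ = 16.5/1.61 = 10.248 min; τ₂ = 13.6/1.61 = 8.4472 min.
Tank 1: C₁ = C_in(1 − e^(−t/τ₁)). Tank 2 (τ₁ ≠ τ₂): C₂ = C_in[1 − (τ₁ e^(−t/τ₁) − τ₂ e^(−t/τ₂))/(τ₁ − τ₂)].
At t = 4.36: e^(−t/τ₁) = 0.65349, e^(−t/τ₂) = 0.59682.
C₂ = 1.67·[1 − (10.248·0.65349 − 8.4472·0.59682)/(1.8012)] = 1.67·0.080735 = 0.13483 g/L.

0.135 g/L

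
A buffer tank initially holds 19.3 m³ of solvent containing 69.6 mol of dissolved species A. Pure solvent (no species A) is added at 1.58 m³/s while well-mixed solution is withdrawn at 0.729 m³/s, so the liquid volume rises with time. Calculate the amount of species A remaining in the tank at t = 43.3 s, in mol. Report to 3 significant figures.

27.9 mol

Total volume: dV/dt = Q_in − Q_out = 0.85100 m³/s, so V(t) = 19.3 + 0.85100 t and V(43.3) = 56.148 m³.
Solute balance: dm/dt = 0 − Q_out C = −Q_out m/V(t).
dm/m = −Q_out dt/(V₀ + 0.85100 t); integrating gives ln(m/m₀) = −(Q_out/(Q_in−Q_out)) ln(V/V₀).
m = m₀ (V₀/V)^(Q_out/(Q_in−Q_out)) = 69.6 × (19.3/56.148)^(0.85664) = 27.882 mol.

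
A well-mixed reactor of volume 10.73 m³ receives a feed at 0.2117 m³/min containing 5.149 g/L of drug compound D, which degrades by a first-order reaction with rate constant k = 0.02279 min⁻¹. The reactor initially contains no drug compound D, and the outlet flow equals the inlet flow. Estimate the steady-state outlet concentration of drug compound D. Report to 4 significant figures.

2.389 g/L

Accumulation = in − out − consumed: V dC/dt = Q C_in − Q C − k V C.
At steady state: 0 = Q C_in − (Q + kV) C_ss, so C_ss = Q C_in/(Q + kV).
C_ss = 0.2117·5.149/(0.2117 + 0.02279·10.73) = 1.09004/0.456237 = 2.38921 g/L.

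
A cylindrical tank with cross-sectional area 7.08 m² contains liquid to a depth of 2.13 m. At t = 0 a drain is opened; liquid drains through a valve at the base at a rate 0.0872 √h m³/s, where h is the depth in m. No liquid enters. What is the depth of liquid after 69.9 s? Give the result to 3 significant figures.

A dh/dt = −Q_out = −0.0872 √h.
This is separable: 2 d(√h)/dt = −0.0872/A, so √h = √h₀ − (0.0872/(2A)) t.
√h = √2.13 − 0.0872·69.9/(2·7.08) = 1.4595 − 0.43046 = 1.0290.
h = 1.0290² = 1.0588 m.

1.06 m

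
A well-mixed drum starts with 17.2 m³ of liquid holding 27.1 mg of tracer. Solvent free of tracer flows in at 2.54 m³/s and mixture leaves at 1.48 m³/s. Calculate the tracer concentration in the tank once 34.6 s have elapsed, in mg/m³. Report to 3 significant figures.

0.102 mg/m³

Total volume: dV/dt = Q_in − Q_out = 1.0600 m³/s, so V(t) = 17.2 + 1.0600 t and V(34.6) = 53.876 m³.
No tracer enters, so dm/dt = −Q_out · (m/V).
dm/m = −Q_out dt/(V₀ + 1.0600 t); integrating gives ln(m/m₀) = −(Q_out/(Q_in−Q_out)) ln(V/V₀).
m = m₀ (V₀/V)^(Q_out/(Q_in−Q_out)) = 27.1 × (17.2/53.876)^(1.3962) = 5.5033 mg.
C = m/V = 5.5033/53.876 = 0.10215 mg/m³.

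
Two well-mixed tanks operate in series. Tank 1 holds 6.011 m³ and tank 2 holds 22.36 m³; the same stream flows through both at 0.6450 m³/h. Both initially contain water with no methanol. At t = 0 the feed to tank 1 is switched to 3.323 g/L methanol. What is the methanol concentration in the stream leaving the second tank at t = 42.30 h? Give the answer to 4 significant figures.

1.995 g/L

Species balance on tank i: dCᵢ/dt = (Cᵢ₋₁ − Cᵢ)/τᵢ with τᵢ = Vᵢ/Q.
τ₁ = 6.011/0.6450 = 9.31938 h; τ₂ = 22.36/0.6450 = 34.6667 h.
Solving the cascade with C₁(0)=C₂(0)=0 gives C₂(t) = C_in[1 − (τ₁ e^(−t/τ₁) − τ₂ e^(−t/τ₂))/(τ₁ − τ₂)].
At t = 42.30: e^(−t/τ₁) = 0.0106848, e^(−t/τ₂) = 0.295173.
C₂ = 3.323·[1 − (9.31938·0.0106848 − 34.6667·0.295173)/(-25.3473)] = 3.323·0.600229 = 1.99456 g/L.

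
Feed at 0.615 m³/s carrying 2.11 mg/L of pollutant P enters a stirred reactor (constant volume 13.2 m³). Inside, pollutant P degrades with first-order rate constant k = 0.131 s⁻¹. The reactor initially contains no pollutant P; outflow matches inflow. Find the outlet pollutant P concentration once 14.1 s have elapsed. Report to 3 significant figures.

Species balance: V dC/dt = Q C_in − Q C − k V C.
This is linear with rate a = Q/V + k = 0.17759 s⁻¹.
C_ss = Q C_in/(Q + kV) = 0.55356 mg/L; C(t) = C_ss + (C₀ − C_ss) e^(−a t).
C(14.1) = 0.55356 + (-0.55356)·e^(−0.17759·14.1) = 0.55356 + (-0.55356)·0.081755 = 0.50830 mg/L.

0.508 mg/L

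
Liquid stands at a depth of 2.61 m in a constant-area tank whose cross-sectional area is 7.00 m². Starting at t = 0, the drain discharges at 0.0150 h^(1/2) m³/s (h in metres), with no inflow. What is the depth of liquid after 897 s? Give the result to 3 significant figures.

With no inflow, A dh/dt = −0.0150 √h.
This is separable: 2 d(√h)/dt = −0.0150/A, so √h = √h₀ − (0.0150/(2A)) t.
√h = √2.61 − 0.0150·897/(2·7.00) = 1.6155 − 0.96107 = 0.65448.
h = 0.65448² = 0.42834 m.

0.428 m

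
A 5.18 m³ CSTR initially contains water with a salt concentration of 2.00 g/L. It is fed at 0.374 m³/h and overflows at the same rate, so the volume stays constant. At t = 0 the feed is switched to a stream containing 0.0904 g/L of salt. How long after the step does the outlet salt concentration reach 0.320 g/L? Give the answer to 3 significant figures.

29.3 h

Species balance: V dC/dt = Q(C_in − C) ⇒ τ = V/Q = 13.850 h.
C(t) = C_in + (C₀ − C_in) e^(−t/τ). Set C = 0.320 and solve for t:
e^(−t/τ) = (C − C_in)/(C₀ − C_in) = (0.320 − 0.0904)/(2.00 − 0.0904) = 0.12023
t = −τ ln(…) = 13.850 × 2.1183 = 29.339 h.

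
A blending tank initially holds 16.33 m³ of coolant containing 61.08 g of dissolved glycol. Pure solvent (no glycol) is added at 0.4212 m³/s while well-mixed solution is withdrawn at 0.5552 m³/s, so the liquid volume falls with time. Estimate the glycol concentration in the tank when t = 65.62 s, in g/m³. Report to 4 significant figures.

0.3292 g/m³

Let m(t) be the amount of glycol. Volume: V(t) = V₀ + (Q_in − Q_out) t = 16.33 − 0.134000 t; V(65.62) = 7.53692 m³.
Species balance (pure solvent in): dm/dt = −Q_out · m/V(t).
dm/m = −Q_out dt/(V₀ − 0.134000 t); integrating gives ln(m/m₀) = −(Q_out/(Q_in−Q_out)) ln(V/V₀).
m = m₀ (V₀/V)^(Q_out/(Q_in−Q_out)) = 61.08 × (16.33/7.53692)^(-4.14328) = 2.48094 g.
C = m/V = 2.48094/7.53692 = 0.329172 g/m³.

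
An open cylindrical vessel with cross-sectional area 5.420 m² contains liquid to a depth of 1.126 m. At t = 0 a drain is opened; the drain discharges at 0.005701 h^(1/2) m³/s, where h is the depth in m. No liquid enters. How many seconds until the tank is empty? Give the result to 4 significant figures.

Unsteady balance on liquid volume: A dh/dt = −0.005701 √h.
This is separable: 2 d(√h)/dt = −0.005701/A, so √h = √h₀ − (0.005701/(2A)) t.
Tank is empty when √h = 0: t_empty = 2A√h₀/0.005701.
t_empty = 2·5.420·√1.126/0.005701 = 10.8400·1.06113/0.005701 = 2017.66 s.

2018 s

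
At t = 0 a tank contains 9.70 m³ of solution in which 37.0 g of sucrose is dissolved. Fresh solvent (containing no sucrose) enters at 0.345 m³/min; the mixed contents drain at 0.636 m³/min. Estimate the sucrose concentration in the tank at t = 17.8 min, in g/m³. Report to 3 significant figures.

1.54 g/m³

Total volume: dV/dt = Q_in − Q_out = -0.29100 m³/min, so V(t) = 9.70 − 0.29100 t and V(17.8) = 4.5202 m³.
No sucrose enters, so dm/dt = −Q_out · (m/V).
dm/m = −Q_out dt/(V₀ − 0.29100 t); integrating gives ln(m/m₀) = −(Q_out/(Q_in−Q_out)) ln(V/V₀).
m = m₀ (V₀/V)^(Q_out/(Q_in−Q_out)) = 37.0 × (9.70/4.5202)^(-2.1856) = 6.9733 g.
C = m/V = 6.9733/4.5202 = 1.5427 g/m³.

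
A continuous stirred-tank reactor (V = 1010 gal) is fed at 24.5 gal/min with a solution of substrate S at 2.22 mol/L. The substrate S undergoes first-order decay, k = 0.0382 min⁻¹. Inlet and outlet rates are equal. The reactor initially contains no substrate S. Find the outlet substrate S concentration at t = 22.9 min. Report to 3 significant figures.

0.656 mol/L

Species balance: V dC/dt = Q C_in − Q C − k V C.
dC/dt = (Q/V) C_in − (Q/V + k) C; effective rate a = Q/V + k = 0.024257 + 0.0382 = 0.062457 min⁻¹.
C_ss = Q C_in/(Q + kV) = 0.86221 mol/L; C(t) = C_ss + (C₀ − C_ss) e^(−a t).
C(22.9) = 0.86221 + (-0.86221)·e^(−0.062457·22.9) = 0.86221 + (-0.86221)·0.23924 = 0.65593 mol/L.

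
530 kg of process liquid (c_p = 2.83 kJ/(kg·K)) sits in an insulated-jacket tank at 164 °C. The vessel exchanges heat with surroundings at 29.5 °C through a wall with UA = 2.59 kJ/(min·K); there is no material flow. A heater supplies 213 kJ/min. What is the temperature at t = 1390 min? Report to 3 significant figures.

116 °C

Lumped-capacitance energy balance: M c_p dT/dt = UA(T_amb − T) + Q̇.
dT/dt = (T_ss − T)/τ with T_ss = T_amb + Q̇/UA = 29.5 + 213/2.59 = 111.74 °C, τ = M c_p/UA = 530·2.83/2.59 = 579.11 min.
T approaches T_ss exponentially: T(t) = T_ss + (T₀ − T_ss) e^(−t/τ).
T(1390) = 111.74 + (52.261)·0.090697 = 116.48 °C.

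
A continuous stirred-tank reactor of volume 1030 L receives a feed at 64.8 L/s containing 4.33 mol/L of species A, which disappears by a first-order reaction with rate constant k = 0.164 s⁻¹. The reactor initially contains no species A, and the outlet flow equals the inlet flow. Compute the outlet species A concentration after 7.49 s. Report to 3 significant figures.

0.981 mol/L

Accumulation = in − out − consumed: V dC/dt = Q C_in − Q C − k V C.
dC/dt = (Q/V) C_in − (Q/V + k) C; effective rate a = Q/V + k = 0.062913 + 0.164 = 0.22691 s⁻¹.
C_ss = Q C_in/(Q + kV) = 1.2005 mol/L; C(t) = C_ss + (C₀ − C_ss) e^(−a t).
C(7.49) = 1.2005 + (-1.2005)·e^(−0.22691·7.49) = 1.2005 + (-1.2005)·0.18276 = 0.98111 mol/L.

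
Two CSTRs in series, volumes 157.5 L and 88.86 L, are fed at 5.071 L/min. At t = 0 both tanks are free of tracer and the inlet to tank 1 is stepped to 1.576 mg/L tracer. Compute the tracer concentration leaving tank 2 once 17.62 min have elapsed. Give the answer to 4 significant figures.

Time constants: τᵢ = Vᵢ/Q for each well-mixed tank.
τ₁ = 157.5/5.071 = 31.0590 min; τ₂ = 88.86/5.071 = 17.5232 min.
Tank 1: C₁ = C_in(1 − e^(−t/τ₁)). Tank 2 (τ₁ ≠ τ₂): C₂ = C_in[1 − (τ₁ e^(−t/τ₁) − τ₂ e^(−t/τ₂))/(τ₁ − τ₂)].
At t = 17.62: e^(−t/τ₁) = 0.567050, e^(−t/τ₂) = 0.365852.
C₂ = 1.576·[1 − (31.0590·0.567050 − 17.5232·0.365852)/(13.5358)] = 1.576·0.172484 = 0.271834 mg/L.

0.2718 mg/L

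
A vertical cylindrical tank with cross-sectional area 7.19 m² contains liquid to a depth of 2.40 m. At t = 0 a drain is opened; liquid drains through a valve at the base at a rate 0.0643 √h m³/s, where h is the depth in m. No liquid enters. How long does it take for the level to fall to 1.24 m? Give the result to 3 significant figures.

A dh/dt = −Q_out = −0.0643 √h.
Separate and integrate: 2(√h − √h₀) = −(0.0643/A) t.
t = 2A(√h₀ − √h)/0.0643 = 2·7.19·(√2.40 − √1.24)/0.0643
  = 14.380 × (1.5492 − 1.1136) / 0.0643 = 97.426 s.

97.4 s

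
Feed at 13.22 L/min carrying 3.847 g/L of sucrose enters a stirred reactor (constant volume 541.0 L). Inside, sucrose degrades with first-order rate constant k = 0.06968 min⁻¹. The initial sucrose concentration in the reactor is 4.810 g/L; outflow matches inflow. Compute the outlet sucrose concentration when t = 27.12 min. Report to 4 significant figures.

V dC/dt = Q(C_in − C) − k V C.
dC/dt = (Q/V) C_in − (Q/V + k) C; effective rate a = Q/V + k = 0.0244362 + 0.06968 = 0.0941162 min⁻¹.
C_ss = Q C_in/(Q + kV) = 0.998831 g/L; C(t) = C_ss + (C₀ − C_ss) e^(−a t).
C(27.12) = 0.998831 + (3.81117)·e^(−0.0941162·27.12) = 0.998831 + (3.81117)·0.0778920 = 1.29569 g/L.

1.296 g/L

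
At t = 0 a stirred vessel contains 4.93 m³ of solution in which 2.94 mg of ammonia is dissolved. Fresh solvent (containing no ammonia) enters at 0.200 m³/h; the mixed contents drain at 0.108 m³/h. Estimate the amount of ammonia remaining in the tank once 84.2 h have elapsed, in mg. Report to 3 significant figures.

0.970 mg

Let m(t) be the amount of ammonia. Volume: V(t) = V₀ + (Q_in − Q_out) t = 4.93 + 0.092000 t; V(84.2) = 12.676 m³.
Species balance (pure solvent in): dm/dt = −Q_out · m/V(t).
Separate: dm/m = −Q_out dt/V(t) ⇒ ln(m/m₀) = −(Q_out/(Q_in−Q_out)) ln(V/V₀).
m = m₀ (V₀/V)^(Q_out/(Q_in−Q_out)) = 2.94 × (4.93/12.676)^(1.1739) = 0.97022 mg.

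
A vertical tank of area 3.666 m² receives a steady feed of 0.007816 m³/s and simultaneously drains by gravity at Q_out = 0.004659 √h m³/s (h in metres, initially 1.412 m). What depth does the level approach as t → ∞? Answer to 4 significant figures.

Unsteady balance on liquid volume: A dh/dt = Q_in − 0.004659 √h. At steady state dh/dt = 0:
Q_in = 0.004659 √h_ss ⇒ √h_ss = 0.007816/0.004659 = 1.67761.
h_ss = 1.67761² = 2.81439 m. (Since h₀ = 1.412 m < h_ss, the level will rise toward this value.)

2.814 m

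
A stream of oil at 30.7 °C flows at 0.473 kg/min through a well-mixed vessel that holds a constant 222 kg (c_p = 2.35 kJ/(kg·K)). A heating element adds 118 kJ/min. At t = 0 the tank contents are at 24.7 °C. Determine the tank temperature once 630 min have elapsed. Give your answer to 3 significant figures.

M c_p dT/dt = ṁ c_p (T_in − T) + Q̇.
τ = M/ṁ = 469.34 min; T_ss = T_in + Q̇/(ṁ c_p) = 30.7 + 118/(0.473·2.35) = 136.86 °C.
Solution: T(t) = T_ss + (T₀ − T_ss) e^(−t/τ).
T(630) = 136.86 + (-112.16)·e^(−630/469.34) = 136.86 + (-112.16)·0.26124 = 107.56 °C.

108 °C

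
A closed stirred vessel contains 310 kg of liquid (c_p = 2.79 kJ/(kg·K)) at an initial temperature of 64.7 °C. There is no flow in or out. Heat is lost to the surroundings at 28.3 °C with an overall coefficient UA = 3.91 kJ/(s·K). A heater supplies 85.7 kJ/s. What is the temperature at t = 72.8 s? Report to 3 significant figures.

Lumped-capacitance energy balance: M c_p dT/dt = UA(T_amb − T) + Q̇.
dT/dt = (T_ss − T)/τ with T_ss = T_amb + Q̇/UA = 28.3 + 85.7/3.91 = 50.218 °C, τ = M c_p/UA = 310·2.79/3.91 = 221.20 s.
This is linear first-order; T(t) = T_ss + (T₀ − T_ss) e^(−t/τ).
T(72.8) = 50.218 + (14.482)·0.71956 = 60.639 °C.

60.6 °C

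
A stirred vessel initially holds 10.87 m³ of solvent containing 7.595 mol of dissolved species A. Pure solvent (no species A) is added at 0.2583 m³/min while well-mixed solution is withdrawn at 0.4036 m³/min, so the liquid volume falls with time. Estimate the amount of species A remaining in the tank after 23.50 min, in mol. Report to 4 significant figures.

Let m(t) be the amount of species A. Volume: V(t) = V₀ + (Q_in − Q_out) t = 10.87 − 0.145300 t; V(23.50) = 7.45545 m³.
Species balance (pure solvent in): dm/dt = −Q_out · m/V(t).
Separate: dm/m = −Q_out dt/V(t) ⇒ ln(m/m₀) = −(Q_out/(Q_in−Q_out)) ln(V/V₀).
m = m₀ (V₀/V)^(Q_out/(Q_in−Q_out)) = 7.595 × (10.87/7.45545)^(-2.77770) = 2.66479 mol.

2.665 mol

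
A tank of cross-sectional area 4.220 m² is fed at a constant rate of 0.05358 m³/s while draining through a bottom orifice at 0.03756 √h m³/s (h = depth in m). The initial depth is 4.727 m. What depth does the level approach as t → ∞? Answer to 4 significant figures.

Unsteady balance on liquid volume: A dh/dt = Q_in − 0.03756 √h. At steady state dh/dt = 0:
Q_in = 0.03756 √h_ss ⇒ √h_ss = 0.05358/0.03756 = 1.42652.
h_ss = 1.42652² = 2.03495 m. (Since h₀ = 4.727 m > h_ss, the level will fall toward this value.)

2.035 m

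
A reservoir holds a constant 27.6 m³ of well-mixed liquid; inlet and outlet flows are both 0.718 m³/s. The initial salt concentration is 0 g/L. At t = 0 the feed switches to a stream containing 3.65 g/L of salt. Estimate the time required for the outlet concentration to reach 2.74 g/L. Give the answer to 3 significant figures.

53.4 s

Species balance: V dC/dt = Q(C_in − C) ⇒ τ = V/Q = 38.440 s.
C(t) = C_in + (C₀ − C_in) e^(−t/τ). Set C = 2.74 and solve for t:
e^(−t/τ) = (C − C_in)/(C₀ − C_in) = (2.74 − 3.65)/(0 − 3.65) = 0.24932
t = −τ ln(…) = 38.440 × 1.3890 = 53.395 s.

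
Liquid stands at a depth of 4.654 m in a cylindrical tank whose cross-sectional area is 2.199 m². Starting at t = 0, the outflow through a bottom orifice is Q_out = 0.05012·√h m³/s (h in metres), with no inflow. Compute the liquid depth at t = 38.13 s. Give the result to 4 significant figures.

A dh/dt = −Q_out = −0.05012 √h.
∫ h^(−1/2) dh = −(0.05012/A) ∫ dt, giving 2√h = 2√h₀ − (0.05012/A) t.
√h = √4.654 − 0.05012·38.13/(2·2.199) = 2.15731 − 0.434533 = 1.72278.
h = 1.72278² = 2.96797 m.

2.968 m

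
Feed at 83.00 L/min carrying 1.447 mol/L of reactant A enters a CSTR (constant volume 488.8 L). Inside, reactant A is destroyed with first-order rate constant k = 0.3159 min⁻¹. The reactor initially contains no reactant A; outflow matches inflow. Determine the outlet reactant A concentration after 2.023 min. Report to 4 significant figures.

Accumulation = in − out − consumed: V dC/dt = Q C_in − Q C − k V C.
This is linear with rate a = Q/V + k = 0.485704 min⁻¹.
C_ss = Q C_in/(Q + kV) = 0.505876 mol/L; C(t) = C_ss + (C₀ − C_ss) e^(−a t).
C(2.023) = 0.505876 + (-0.505876)·e^(−0.485704·2.023) = 0.505876 + (-0.505876)·0.374345 = 0.316504 mol/L.

0.3165 mol/L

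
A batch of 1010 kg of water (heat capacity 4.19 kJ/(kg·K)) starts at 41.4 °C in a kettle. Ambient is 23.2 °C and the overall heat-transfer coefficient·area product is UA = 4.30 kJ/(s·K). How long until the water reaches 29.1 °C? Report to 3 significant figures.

1110 s

Lumped-capacitance energy balance: M c_p dT/dt = UA(T_amb − T).
τ = M c_p/UA = 984.16 s; T_ss = T_amb = 23.200 °C.
T(t) = T_ss + (T₀ − T_ss)e^(−t/τ); set T = 29.1:
t = −τ ln[(T − T_ss)/(T₀ − T_ss)] = −984.16 · ln(0.32418) = 1108.6 s.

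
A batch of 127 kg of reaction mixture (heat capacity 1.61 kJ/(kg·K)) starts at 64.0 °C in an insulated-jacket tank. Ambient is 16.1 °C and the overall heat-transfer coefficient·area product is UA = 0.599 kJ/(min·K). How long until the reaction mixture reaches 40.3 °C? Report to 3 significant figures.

233 min

Heat balance on the well-mixed liquid: M c_p dT/dt = −UA(T − T_amb).
τ = M c_p/UA = 341.35 min; T_ss = T_amb = 16.100 °C.
T(t) = T_ss + (T₀ − T_ss)e^(−t/τ); set T = 40.3:
t = −τ ln[(T − T_ss)/(T₀ − T_ss)] = −341.35 · ln(0.50522) = 233.06 min.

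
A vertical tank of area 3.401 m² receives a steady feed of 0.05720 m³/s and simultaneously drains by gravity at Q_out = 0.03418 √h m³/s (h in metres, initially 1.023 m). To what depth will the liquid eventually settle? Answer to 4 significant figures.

A dh/dt = Q_in − 0.03418 √h. Steady state requires inflow = outflow:
Q_in = 0.03418 √h_ss ⇒ √h_ss = 0.05720/0.03418 = 1.67349.
h_ss = 1.67349² = 2.80058 m. (Since h₀ = 1.023 m < h_ss, the level will rise toward this value.)

2.801 m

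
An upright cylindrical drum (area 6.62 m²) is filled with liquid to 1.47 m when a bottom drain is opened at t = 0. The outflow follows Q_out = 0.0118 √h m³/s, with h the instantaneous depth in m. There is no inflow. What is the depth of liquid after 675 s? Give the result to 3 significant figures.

Mass balance (ρ constant): A dh/dt = −0.0118 √h.
This is separable: 2 d(√h)/dt = −0.0118/A, so √h = √h₀ − (0.0118/(2A)) t.
√h = √1.47 − 0.0118·675/(2·6.62) = 1.2124 − 0.60159 = 0.61085.
h = 0.61085² = 0.37314 m.

0.373 m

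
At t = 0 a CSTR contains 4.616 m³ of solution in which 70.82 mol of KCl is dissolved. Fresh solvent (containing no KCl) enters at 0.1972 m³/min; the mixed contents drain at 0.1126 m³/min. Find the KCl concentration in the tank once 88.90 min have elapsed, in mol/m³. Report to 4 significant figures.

1.612 mol/m³

Total volume: dV/dt = Q_in − Q_out = 0.0846000 m³/min, so V(t) = 4.616 + 0.0846000 t and V(88.90) = 12.1369 m³.
No KCl enters, so dm/dt = −Q_out · (m/V).
Separate: dm/m = −Q_out dt/V(t) ⇒ ln(m/m₀) = −(Q_out/(Q_in−Q_out)) ln(V/V₀).
m = m₀ (V₀/V)^(Q_out/(Q_in−Q_out)) = 70.82 × (4.616/12.1369)^(1.33097) = 19.5595 mol.
C = m/V = 19.5595/12.1369 = 1.61157 mol/m³.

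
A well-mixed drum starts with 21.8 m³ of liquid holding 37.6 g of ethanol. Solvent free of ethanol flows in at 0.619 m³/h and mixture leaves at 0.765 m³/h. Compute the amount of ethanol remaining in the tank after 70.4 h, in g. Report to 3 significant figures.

1.33 g

Total volume: dV/dt = Q_in − Q_out = -0.14600 m³/h, so V(t) = 21.8 − 0.14600 t and V(70.4) = 11.522 m³.
Solute balance: dm/dt = 0 − Q_out C = −Q_out m/V(t).
dm/m = −Q_out dt/(V₀ − 0.14600 t); integrating gives ln(m/m₀) = −(Q_out/(Q_in−Q_out)) ln(V/V₀).
m = m₀ (V₀/V)^(Q_out/(Q_in−Q_out)) = 37.6 × (21.8/11.522)^(-5.2397) = 1.3307 g.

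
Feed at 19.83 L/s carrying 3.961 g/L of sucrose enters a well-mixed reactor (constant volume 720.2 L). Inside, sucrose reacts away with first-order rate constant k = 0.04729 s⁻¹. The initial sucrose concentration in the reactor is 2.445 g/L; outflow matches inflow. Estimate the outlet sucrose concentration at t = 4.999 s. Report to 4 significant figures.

V dC/dt = Q(C_in − C) − k V C.
This is linear with rate a = Q/V + k = 0.0748240 s⁻¹.
C_ss = Q C_in/(Q + kV) = 1.45758 g/L; C(t) = C_ss + (C₀ − C_ss) e^(−a t).
C(4.999) = 1.45758 + (0.987417)·e^(−0.0748240·4.999) = 1.45758 + (0.987417)·0.687946 = 2.13687 g/L.

2.137 g/L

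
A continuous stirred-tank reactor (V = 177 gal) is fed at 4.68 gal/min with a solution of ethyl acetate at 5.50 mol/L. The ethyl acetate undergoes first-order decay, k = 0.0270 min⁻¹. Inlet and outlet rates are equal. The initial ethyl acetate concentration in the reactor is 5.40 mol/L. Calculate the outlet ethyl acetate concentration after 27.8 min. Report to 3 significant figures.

3.33 mol/L

Accumulation = in − out − consumed: V dC/dt = Q C_in − Q C − k V C.
dC/dt = (Q/V) C_in − (Q/V + k) C; effective rate a = Q/V + k = 0.026441 + 0.0270 = 0.053441 min⁻¹.
C_ss = Q C_in/(Q + kV) = 2.7212 mol/L; C(t) = C_ss + (C₀ − C_ss) e^(−a t).
C(27.8) = 2.7212 + (2.6788)·e^(−0.053441·27.8) = 2.7212 + (2.6788)·0.22635 = 3.3276 mol/L.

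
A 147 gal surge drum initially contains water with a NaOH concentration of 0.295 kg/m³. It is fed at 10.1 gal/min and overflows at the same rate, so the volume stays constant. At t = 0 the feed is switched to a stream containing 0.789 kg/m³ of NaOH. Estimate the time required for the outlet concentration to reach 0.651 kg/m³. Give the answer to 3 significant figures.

18.6 min

Species balance: V dC/dt = Q(C_in − C) ⇒ τ = V/Q = 14.554 min.
C(t) = C_in + (C₀ − C_in) e^(−t/τ). Set C = 0.651 and solve for t:
e^(−t/τ) = (C − C_in)/(C₀ − C_in) = (0.651 − 0.789)/(0.295 − 0.789) = 0.27935
t = −τ ln(…) = 14.554 × 1.2753 = 18.561 min.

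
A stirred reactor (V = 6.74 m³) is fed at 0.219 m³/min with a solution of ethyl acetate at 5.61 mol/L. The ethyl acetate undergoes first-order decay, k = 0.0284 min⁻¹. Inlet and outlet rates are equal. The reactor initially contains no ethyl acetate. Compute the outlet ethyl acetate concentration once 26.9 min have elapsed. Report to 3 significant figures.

V dC/dt = Q(C_in − C) − k V C.
This is linear with rate a = Q/V + k = 0.060893 min⁻¹.
C_ss = Q C_in/(Q + kV) = 2.9935 mol/L; C(t) = C_ss + (C₀ − C_ss) e^(−a t).
C(26.9) = 2.9935 + (-2.9935)·e^(−0.060893·26.9) = 2.9935 + (-2.9935)·0.19437 = 2.4117 mol/L.

2.41 mol/L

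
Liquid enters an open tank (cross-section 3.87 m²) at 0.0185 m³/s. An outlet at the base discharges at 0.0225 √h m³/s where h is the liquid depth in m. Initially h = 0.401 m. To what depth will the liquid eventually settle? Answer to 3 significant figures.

Level balance: A dh/dt = 0.0185 − 0.0225 √h. Setting dh/dt = 0:
Q_in = 0.0225 √h_ss ⇒ √h_ss = 0.0185/0.0225 = 0.82222.
h_ss = 0.82222² = 0.67605 m. (Since h₀ = 0.401 m < h_ss, the level will rise toward this value.)

0.676 m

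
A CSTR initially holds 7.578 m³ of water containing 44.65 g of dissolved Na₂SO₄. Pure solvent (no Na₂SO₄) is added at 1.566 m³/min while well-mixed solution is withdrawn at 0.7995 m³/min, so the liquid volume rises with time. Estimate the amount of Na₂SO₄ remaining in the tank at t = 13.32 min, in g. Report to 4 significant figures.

Let m(t) be the amount of Na₂SO₄. Volume: V(t) = V₀ + (Q_in − Q_out) t = 7.578 + 0.766500 t; V(13.32) = 17.7878 m³.
Species balance (pure solvent in): dm/dt = −Q_out · m/V(t).
Separate: dm/m = −Q_out dt/V(t) ⇒ ln(m/m₀) = −(Q_out/(Q_in−Q_out)) ln(V/V₀).
m = m₀ (V₀/V)^(Q_out/(Q_in−Q_out)) = 44.65 × (7.578/17.7878)^(1.04305) = 18.3358 g.

18.34 g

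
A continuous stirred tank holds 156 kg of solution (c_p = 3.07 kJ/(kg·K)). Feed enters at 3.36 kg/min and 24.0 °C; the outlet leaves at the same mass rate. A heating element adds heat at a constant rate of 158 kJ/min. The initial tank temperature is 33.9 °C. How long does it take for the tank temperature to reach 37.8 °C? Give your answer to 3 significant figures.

Energy balance: M c_p dT/dt = ṁ c_p (T_in − T) + 158.
τ = M/ṁ = 46.429 min; T_ss = T_in + Q̇/(ṁ c_p) = 39.317 °C.
T(t) = T_ss + (T₀ − T_ss) e^(−t/τ). Set T = 37.8:
e^(−t/τ) = (37.8 − 39.317)/(33.9 − 39.317) = 0.28007
t = −46.429 · ln(0.28007) = 59.090 min.

59.1 min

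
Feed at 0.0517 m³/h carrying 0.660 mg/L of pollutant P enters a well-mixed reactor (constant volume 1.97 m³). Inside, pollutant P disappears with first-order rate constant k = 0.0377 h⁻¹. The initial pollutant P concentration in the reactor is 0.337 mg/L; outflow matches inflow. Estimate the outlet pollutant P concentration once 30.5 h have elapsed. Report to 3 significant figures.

Accumulation = in − out − consumed: V dC/dt = Q C_in − Q C − k V C.
This is linear with rate a = Q/V + k = 0.063944 h⁻¹.
C_ss = Q C_in/(Q + kV) = 0.27088 mg/L; C(t) = C_ss + (C₀ − C_ss) e^(−a t).
C(30.5) = 0.27088 + (0.066124)·e^(−0.063944·30.5) = 0.27088 + (0.066124)·0.14223 = 0.28028 mg/L.

0.280 mg/L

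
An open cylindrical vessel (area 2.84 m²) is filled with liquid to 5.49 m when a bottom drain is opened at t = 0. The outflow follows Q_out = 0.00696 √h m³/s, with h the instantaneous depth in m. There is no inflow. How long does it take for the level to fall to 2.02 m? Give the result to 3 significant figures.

752 s

With no inflow, A dh/dt = −0.00696 √h.
Separate and integrate: 2(√h − √h₀) = −(0.00696/A) t.
t = 2A(√h₀ − √h)/0.00696 = 2·2.84·(√5.49 − √2.02)/0.00696
  = 5.6800 × (2.3431 − 1.4213) / 0.00696 = 752.28 s.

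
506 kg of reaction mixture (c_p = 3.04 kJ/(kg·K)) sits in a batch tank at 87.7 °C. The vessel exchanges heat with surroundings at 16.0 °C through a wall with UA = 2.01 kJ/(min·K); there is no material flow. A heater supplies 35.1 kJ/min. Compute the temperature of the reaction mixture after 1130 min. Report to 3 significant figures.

Lumped-capacitance energy balance: M c_p dT/dt = UA(T_amb − T) + Q̇.
dT/dt = (T_ss − T)/τ with T_ss = T_amb + Q̇/UA = 16.0 + 35.1/2.01 = 33.463 °C, τ = M c_p/UA = 506·3.04/2.01 = 765.29 min.
Solution: T(t) = T_ss + (T₀ − T_ss) e^(−t/τ).
T(1130) = 33.463 + (54.237)·0.22842 = 45.852 °C.

45.9 °C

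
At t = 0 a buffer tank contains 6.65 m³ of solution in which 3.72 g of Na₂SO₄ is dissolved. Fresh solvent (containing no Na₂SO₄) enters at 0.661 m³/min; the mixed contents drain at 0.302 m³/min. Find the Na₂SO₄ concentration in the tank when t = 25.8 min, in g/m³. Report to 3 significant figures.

0.112 g/m³

Let m(t) be the amount of Na₂SO₄. Volume: V(t) = V₀ + (Q_in − Q_out) t = 6.65 + 0.35900 t; V(25.8) = 15.912 m³.
Solute balance: dm/dt = 0 − Q_out C = −Q_out m/V(t).
dm/m = −Q_out dt/(V₀ + 0.35900 t); integrating gives ln(m/m₀) = −(Q_out/(Q_in−Q_out)) ln(V/V₀).
m = m₀ (V₀/V)^(Q_out/(Q_in−Q_out)) = 3.72 × (6.65/15.912)^(0.84123) = 1.7856 g.
C = m/V = 1.7856/15.912 = 0.11222 g/m³.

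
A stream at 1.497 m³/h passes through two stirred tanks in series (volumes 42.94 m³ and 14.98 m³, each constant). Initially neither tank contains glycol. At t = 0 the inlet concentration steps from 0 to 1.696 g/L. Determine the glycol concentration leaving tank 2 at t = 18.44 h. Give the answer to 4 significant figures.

0.4704 g/L

Time constants: τᵢ = Vᵢ/Q for each well-mixed tank.
τ₁ = 42.94/1.497 = 28.6840 h; τ₂ = 14.98/1.497 = 10.0067 h.
Tank 1: C₁ = C_in(1 − e^(−t/τ₁)). Tank 2 (τ₁ ≠ τ₂): C₂ = C_in[1 − (τ₁ e^(−t/τ₁) − τ₂ e^(−t/τ₂))/(τ₁ − τ₂)].
At t = 18.44: e^(−t/τ₁) = 0.525783, e^(−t/τ₂) = 0.158378.
C₂ = 1.696·[1 − (28.6840·0.525783 − 10.0067·0.158378)/(18.6774)] = 1.696·0.277374 = 0.470426 g/L.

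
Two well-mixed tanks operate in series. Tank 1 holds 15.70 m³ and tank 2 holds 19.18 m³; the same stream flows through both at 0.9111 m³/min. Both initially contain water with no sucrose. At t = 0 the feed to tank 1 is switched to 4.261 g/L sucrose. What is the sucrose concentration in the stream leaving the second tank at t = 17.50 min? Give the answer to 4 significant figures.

0.9966 g/L

Species balance on tank i: dCᵢ/dt = (Cᵢ₋₁ − Cᵢ)/τᵢ with τᵢ = Vᵢ/Q.
τ₁ = 15.70/0.9111 = 17.2319 min; τ₂ = 19.18/0.9111 = 21.0515 min.
Solving the cascade with C₁(0)=C₂(0)=0 gives C₂(t) = C_in[1 − (τ₁ e^(−t/τ₁) − τ₂ e^(−t/τ₂))/(τ₁ − τ₂)].
At t = 17.50: e^(−t/τ₁) = 0.362201, e^(−t/τ₂) = 0.435485.
C₂ = 4.261·[1 − (17.2319·0.362201 − 21.0515·0.435485)/(-3.81956)] = 4.261·0.233894 = 0.996623 g/L.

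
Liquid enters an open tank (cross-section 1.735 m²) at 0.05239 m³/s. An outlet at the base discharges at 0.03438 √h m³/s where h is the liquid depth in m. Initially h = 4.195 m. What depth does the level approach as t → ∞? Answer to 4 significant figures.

2.322 m

Accumulation of liquid (constant cross-section A): A dh/dt = Q_in − 0.03438 √h. At steady state dh/dt = 0:
Q_in = 0.03438 √h_ss ⇒ √h_ss = 0.05239/0.03438 = 1.52385.
h_ss = 1.52385² = 2.32212 m. (Since h₀ = 4.195 m > h_ss, the level will fall toward this value.)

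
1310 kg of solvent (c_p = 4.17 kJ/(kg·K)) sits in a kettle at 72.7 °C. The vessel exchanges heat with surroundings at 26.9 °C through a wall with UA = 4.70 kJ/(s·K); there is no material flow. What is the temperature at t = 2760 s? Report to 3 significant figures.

31.2 °C

First-law balance (no shaft work): M c_p dT/dt = −UA(T − T_amb).
dT/dt = (T_ss − T)/τ with T_ss = T_amb = 26.900 °C, τ = M c_p/UA = 1310·4.17/4.70 = 1162.3 s.
Integrating: T(t) = T_ss + (T₀ − T_ss) e^(−t/τ).
T(2760) = 26.900 + (45.800)·0.093047 = 31.162 °C.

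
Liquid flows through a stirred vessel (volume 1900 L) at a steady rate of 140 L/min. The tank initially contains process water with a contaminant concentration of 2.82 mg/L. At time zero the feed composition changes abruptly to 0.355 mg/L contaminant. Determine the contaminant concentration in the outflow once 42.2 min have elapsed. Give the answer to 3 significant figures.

0.465 mg/L

Species balance on the tank: V dC/dt = Q(C_in − C).
So dC/dt = (C_in − C)/τ with τ = V/Q = 1900/140 = 13.571 min.
Solution: C(t) = C_in + (C₀ − C_in) e^(−t/τ).
C(42.2) = 0.355 + (2.82 − 0.355)·e^(−42.2/13.571) = 0.355 + (2.4650)·0.044624 = 0.46500 mg/L.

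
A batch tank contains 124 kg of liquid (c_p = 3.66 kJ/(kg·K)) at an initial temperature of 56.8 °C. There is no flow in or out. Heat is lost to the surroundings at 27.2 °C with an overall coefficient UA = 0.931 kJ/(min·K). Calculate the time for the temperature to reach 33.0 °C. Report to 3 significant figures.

First-law balance (no shaft work): M c_p dT/dt = −UA(T − T_amb).
τ = M c_p/UA = 487.48 min; T_ss = T_amb = 27.200 °C.
T(t) = T_ss + (T₀ − T_ss)e^(−t/τ); set T = 33.0:
t = −τ ln[(T − T_ss)/(T₀ − T_ss)] = −487.48 · ln(0.19595) = 794.54 min.

795 min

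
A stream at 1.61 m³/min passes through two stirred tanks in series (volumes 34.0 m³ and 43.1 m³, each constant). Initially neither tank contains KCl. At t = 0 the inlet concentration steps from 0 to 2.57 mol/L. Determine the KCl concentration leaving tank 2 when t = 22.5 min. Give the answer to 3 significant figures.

0.626 mol/L

Species balance on tank i: dCᵢ/dt = (Cᵢ₋₁ − Cᵢ)/τᵢ with τᵢ = Vᵢ/Q.
τ₁ = 34.0/1.61 = 21.118 min; τ₂ = 43.1/1.61 = 26.770 min.
Tank 1: C₁ = C_in(1 − e^(−t/τ₁)). Tank 2 (τ₁ ≠ τ₂): C₂ = C_in[1 − (τ₁ e^(−t/τ₁) − τ₂ e^(−t/τ₂))/(τ₁ − τ₂)].
At t = 22.5: e^(−t/τ₁) = 0.34458, e^(−t/τ₂) = 0.43150.
C₂ = 2.57·[1 − (21.118·0.34458 − 26.770·0.43150)/(-5.6522)] = 2.57·0.24373 = 0.62638 mol/L.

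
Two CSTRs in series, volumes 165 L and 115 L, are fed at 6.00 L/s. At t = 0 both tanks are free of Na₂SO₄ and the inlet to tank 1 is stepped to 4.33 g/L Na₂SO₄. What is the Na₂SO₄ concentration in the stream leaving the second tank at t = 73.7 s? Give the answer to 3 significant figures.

3.56 g/L

Time constants: τᵢ = Vᵢ/Q for each well-mixed tank.
τ₁ = 165/6.00 = 27.500 s; τ₂ = 115/6.00 = 19.167 s.
Solving the cascade with C₁(0)=C₂(0)=0 gives C₂(t) = C_in[1 − (τ₁ e^(−t/τ₁) − τ₂ e^(−t/τ₂))/(τ₁ − τ₂)].
At t = 73.7: e^(−t/τ₁) = 0.068563, e^(−t/τ₂) = 0.021382.
C₂ = 4.33·[1 − (27.500·0.068563 − 19.167·0.021382)/(8.3333)] = 4.33·0.82292 = 3.5632 g/L.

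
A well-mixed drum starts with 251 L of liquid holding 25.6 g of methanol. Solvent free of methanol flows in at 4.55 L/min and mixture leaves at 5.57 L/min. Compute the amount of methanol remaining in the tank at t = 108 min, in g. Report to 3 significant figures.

Total volume: dV/dt = Q_in − Q_out = -1.0200 L/min, so V(t) = 251 − 1.0200 t and V(108) = 140.84 L.
Species balance (pure solvent in): dm/dt = −Q_out · m/V(t).
Separate: dm/m = −Q_out dt/V(t) ⇒ ln(m/m₀) = −(Q_out/(Q_in−Q_out)) ln(V/V₀).
m = m₀ (V₀/V)^(Q_out/(Q_in−Q_out)) = 25.6 × (251/140.84)^(-5.4608) = 1.0911 g.

1.09 g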